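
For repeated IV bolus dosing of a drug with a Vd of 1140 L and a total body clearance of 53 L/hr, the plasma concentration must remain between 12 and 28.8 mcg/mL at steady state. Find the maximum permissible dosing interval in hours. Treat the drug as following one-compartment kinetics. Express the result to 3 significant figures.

k = CL / Vd = 53.00 / 1140 = 0.04649 h⁻¹
Between IV bolus doses, concentration decays as C = C₀·e^(−kτ), so C_peak/C_trough = e^(kτ).
τ_max = ln(C_peak/C_trough) / k = ln(28.8/12) / 0.04649 = 0.8755 / 0.04649 = 18.83 h

18.8 h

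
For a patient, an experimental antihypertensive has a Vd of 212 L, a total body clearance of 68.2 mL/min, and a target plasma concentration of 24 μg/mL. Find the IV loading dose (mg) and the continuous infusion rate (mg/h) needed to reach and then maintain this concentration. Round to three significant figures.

(a) 5090 mg; (b) 98.2 mg/h

Loading: fill Vd to C_target → 212.0 L × 24 mg/L = 5088 mg
CL = 68.2 mL/min × 60/1000 = 4.092 L/h
Maintenance infusion rate = CL × Css = 4.092 × 24 = 98.21 mg/h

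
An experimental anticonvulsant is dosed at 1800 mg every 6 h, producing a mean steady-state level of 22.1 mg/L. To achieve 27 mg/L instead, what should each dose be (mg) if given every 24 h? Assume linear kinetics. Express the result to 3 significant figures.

8800 mg

For first-order elimination, Css ∝ F·D/(CL·τ); F and CL are unchanged, so Css ∝ D/τ.
D₂ = D₁ × (Css,target / Css,current) × (τ₂/τ₁) = 1800 × (27/22.1) × (24/6) = 8796 mg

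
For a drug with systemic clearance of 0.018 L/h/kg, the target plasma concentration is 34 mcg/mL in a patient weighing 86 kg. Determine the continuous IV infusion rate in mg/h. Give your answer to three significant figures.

CL = 0.018 L/h/kg × 86 kg = 1.548 L/h
R₀ = 1.548 × 34 = 52.63 mg/h

52.6 mg/h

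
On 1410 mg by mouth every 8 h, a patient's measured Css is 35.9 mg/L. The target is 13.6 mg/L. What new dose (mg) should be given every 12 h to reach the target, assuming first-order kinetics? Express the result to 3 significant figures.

801 mg

With linear kinetics, Css is proportional to dose rate (D/τ) at fixed clearance.
D₂ = D₁ × (Css,target / Css,current) × (τ₂/τ₁) = 1410 × (13.6/35.9) × (12/8) = 801.2 mg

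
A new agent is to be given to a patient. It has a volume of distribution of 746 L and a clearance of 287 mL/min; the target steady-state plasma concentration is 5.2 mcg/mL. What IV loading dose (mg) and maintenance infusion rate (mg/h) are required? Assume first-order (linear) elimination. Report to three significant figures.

(a) 3880 mg; (b) 89.5 mg/h

LD = Vd · C_target = 746.0 × 5.2 = 3879 mg
CL = 287 mL/min = 287 × 0.06 = 17.22 L/h
Maintenance: replace elimination → rate = CL × Css = 17.22 × 5.2 = 89.54 mg/h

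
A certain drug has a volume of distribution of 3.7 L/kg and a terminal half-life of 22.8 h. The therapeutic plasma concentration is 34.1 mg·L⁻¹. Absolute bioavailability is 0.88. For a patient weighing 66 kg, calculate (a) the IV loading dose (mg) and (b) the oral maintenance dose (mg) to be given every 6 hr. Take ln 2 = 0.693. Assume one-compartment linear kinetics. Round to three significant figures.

(a) 8330 mg; (b) 1730 mg

Total Vd = 3.7 × 66 = 244.2 L
LD = Vd × C = 244.2 × 34.1 = 8327 mg
CL = 0.693 × Vd / t½ = 0.693 × 244.2 / 22.8 = 7.422 L/h
D = CL × Css × τ / F = 7.422 × 34.1 × 6 / 0.88 = 1726 mg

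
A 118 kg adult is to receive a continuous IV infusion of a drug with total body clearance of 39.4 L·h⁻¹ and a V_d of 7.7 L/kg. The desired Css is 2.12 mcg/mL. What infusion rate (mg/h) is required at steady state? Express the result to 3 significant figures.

83.5 mg/h

Maintenance depends on clearance, not Vd — rate in must match rate out.
Rate = CL × Css = 39.40 × 2.12 = 83.53 mg/h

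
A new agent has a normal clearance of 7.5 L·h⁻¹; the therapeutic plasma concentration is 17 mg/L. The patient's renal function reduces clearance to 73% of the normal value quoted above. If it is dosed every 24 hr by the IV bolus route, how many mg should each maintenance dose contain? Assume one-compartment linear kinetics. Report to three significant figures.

2230 mg

Patient clearance = 0.73 × 7.500 = 5.475 L/h
D = CL × Css × τ = 5.475 × 17 × 24 = 2234 mg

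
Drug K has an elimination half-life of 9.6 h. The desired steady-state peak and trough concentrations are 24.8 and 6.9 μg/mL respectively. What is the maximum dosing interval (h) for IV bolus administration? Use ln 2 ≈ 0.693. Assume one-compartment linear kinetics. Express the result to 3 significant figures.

k = 0.693 / t½ = 0.693 / 9.6 = 0.07219 h⁻¹
Between IV bolus doses, concentration decays as C = C₀·e^(−kτ), so C_peak/C_trough = e^(kτ).
τ_max = ln(C_peak/C_trough) / k = ln(24.8/6.9) / 0.07219 = 1.279 / 0.07219 = 17.72 h

17.7 h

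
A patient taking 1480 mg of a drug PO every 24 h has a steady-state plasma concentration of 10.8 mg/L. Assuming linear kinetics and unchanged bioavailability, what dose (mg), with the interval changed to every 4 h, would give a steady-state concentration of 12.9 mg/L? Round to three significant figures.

For first-order elimination, Css ∝ F·D/(CL·τ); F and CL are unchanged, so Css ∝ D/τ.
D₂ = D₁ × (Css,target / Css,current) × (τ₂/τ₁) = 1480 × (12.9/10.8) × (4/24) = 294.6 mg

295 mg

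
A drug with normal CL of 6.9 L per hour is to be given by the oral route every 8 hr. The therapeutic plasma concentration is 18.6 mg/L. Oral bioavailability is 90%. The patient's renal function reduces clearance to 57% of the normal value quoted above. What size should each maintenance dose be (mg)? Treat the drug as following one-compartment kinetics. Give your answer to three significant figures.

Patient clearance = 0.57 × 6.900 = 3.933 L/h
At steady state, dose per interval replaces the amount cleared in that interval: F·D/τ = CL·Css.
D = CL × Css × τ / F = 3.933 × 18.6 × 8 / 0.9 = 650.3 mg

650 mg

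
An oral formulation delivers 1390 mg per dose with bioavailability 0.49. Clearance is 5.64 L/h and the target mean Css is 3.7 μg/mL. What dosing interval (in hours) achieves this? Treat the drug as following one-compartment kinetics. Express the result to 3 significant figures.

32.6 h

F·D/τ = CL·Css → τ = F·D / (CL·Css).
τ = 0.49 × 1390 / (5.64 × 3.7) = 32.64 h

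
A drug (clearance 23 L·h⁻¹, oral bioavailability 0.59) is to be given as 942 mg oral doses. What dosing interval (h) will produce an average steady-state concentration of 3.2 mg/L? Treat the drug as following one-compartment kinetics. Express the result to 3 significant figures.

7.55 h

F·D/τ = CL·Css → τ = F·D / (CL·Css).
τ = 0.59 × 942 / (23 × 3.2) = 7.551 h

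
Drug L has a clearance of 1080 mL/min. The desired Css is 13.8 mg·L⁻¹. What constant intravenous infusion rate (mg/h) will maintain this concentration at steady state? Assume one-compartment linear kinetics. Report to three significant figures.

Convert clearance: 1080 mL/min × 60 min/h ÷ 1000 mL/L = 64.80 L/h
At steady state, infusion rate equals elimination rate: rate in = CL × Css.
Rate = CL × Css = 64.80 × 13.8 = 894.2 mg/h

894 mg/h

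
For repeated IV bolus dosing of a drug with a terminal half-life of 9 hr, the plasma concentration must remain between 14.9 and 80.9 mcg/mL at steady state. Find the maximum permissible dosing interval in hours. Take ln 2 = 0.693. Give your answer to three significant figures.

k = 0.693 / t½ = 0.693 / 9 = 0.07700 h⁻¹
Between IV bolus doses, concentration decays as C = C₀·e^(−kτ), so C_peak/C_trough = e^(kτ).
τ_max = ln(C_peak/C_trough) / k = ln(80.9/14.9) / 0.07700 = 1.692 / 0.07700 = 21.97 h

22.0 h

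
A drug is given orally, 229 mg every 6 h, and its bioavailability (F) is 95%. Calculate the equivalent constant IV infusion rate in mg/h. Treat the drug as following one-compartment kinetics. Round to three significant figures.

36.3 mg/h

Equivalent systemic input: infusion rate = F·D/τ.
Rate = 0.95 × 229 / 6 = 36.26 mg/h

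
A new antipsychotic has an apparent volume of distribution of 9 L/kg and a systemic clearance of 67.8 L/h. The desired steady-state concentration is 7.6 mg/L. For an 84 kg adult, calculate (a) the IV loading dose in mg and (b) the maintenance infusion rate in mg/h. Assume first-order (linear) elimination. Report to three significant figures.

(a) 5750 mg; (b) 515 mg/h

Vd = 9 L/kg × 84 kg = 756.0 L
LD = Vd · C_target = 756.0 × 7.6 = 5746 mg
Maintenance: replace elimination → rate = CL × Css = 67.80 × 7.6 = 515.3 mg/h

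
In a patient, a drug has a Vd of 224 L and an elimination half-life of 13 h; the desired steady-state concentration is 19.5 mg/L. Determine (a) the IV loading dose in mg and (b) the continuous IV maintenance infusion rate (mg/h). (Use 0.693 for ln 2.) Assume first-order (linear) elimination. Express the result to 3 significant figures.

(a) 4370 mg; (b) 233 mg/h

LD = Vd × C = 224.0 × 19.5 = 4368 mg
CL = 0.693 × Vd / t½ = 0.693 × 224.0 / 13 = 11.94 L/h
Infusion rate = CL × Css = 11.94 × 19.5 = 232.8 mg/h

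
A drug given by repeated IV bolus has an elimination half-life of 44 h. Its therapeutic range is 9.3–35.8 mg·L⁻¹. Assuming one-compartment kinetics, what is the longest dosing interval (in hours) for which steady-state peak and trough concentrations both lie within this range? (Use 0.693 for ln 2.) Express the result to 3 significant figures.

85.6 h

k = 0.693 / t½ = 0.693 / 44 = 0.01575 h⁻¹
Between IV bolus doses, concentration decays as C = C₀·e^(−kτ), so C_peak/C_trough = e^(kτ).
τ_max = ln(C_peak/C_trough) / k = ln(35.8/9.3) / 0.01575 = 1.348 / 0.01575 = 85.59 h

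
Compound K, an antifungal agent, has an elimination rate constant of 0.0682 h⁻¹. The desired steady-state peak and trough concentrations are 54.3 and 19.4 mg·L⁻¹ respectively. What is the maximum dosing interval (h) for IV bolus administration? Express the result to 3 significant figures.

15.1 h

Between IV bolus doses, concentration decays as C = C₀·e^(−kτ), so C_peak/C_trough = e^(kτ).
τ_max = ln(C_peak/C_trough) / k = ln(54.3/19.4) / 0.06820 = 1.029 / 0.06820 = 15.09 h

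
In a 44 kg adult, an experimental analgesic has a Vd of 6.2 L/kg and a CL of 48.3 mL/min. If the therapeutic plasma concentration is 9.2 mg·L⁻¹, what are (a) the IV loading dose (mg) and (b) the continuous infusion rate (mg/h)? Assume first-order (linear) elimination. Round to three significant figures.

(a) 2510 mg; (b) 26.7 mg/h

Vd = 6.2 L/kg × 44 kg = 272.8 L
Loading: fill Vd to C_target → 272.8 L × 9.2 mg/L = 2510 mg
CL = 48.3 mL/min × 60/1000 = 2.898 L/h
Maintenance infusion rate = CL × Css = 2.898 × 9.2 = 26.66 mg/h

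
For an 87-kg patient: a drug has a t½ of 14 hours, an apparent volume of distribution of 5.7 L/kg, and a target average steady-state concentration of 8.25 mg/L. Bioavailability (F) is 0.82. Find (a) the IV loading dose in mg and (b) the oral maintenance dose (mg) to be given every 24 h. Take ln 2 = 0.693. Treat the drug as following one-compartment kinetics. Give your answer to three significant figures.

Vd = 5.7 L/kg × 87 kg = 495.9 L
LD = Vd × C = 495.9 × 8.25 = 4091 mg
CL = 0.693 × Vd / t½ = 0.693 × 495.9 / 14 = 24.55 L/h
D = CL × Css × τ / F = 24.55 × 8.25 × 24 / 0.82 = 5928 mg

(a) 4090 mg; (b) 5930 mg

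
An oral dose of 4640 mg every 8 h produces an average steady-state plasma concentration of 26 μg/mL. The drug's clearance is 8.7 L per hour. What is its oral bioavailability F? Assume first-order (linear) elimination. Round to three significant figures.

0.390

F·D/τ = CL·Css at steady state → F = CL·Css·τ / D.
F = 8.7 × 26 × 8 / 4640 = 0.390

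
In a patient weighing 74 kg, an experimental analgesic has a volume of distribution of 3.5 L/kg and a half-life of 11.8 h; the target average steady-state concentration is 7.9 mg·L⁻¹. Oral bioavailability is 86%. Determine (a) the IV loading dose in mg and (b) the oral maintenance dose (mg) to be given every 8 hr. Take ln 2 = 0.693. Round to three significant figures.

Total Vd = 3.5 × 74 = 259.0 L
LD = Vd × C = 259.0 × 7.9 = 2046 mg
CL = 0.693 × Vd / t½ = 0.693 × 259.0 / 11.8 = 15.21 L/h
D = CL × Css × τ / F = 15.21 × 7.9 × 8 / 0.86 = 1118 mg

(a) 2050 mg; (b) 1120 mg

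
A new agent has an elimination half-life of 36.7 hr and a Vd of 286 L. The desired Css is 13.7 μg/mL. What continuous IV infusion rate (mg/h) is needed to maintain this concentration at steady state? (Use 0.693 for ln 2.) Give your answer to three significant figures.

CL = 0.693 × Vd / t½ = 0.693 × 286.0 / 36.7 = 5.400 L/h
Infusion rate = CL × Css = 5.400 × 13.7 = 73.98 mg/h

74.0 mg/h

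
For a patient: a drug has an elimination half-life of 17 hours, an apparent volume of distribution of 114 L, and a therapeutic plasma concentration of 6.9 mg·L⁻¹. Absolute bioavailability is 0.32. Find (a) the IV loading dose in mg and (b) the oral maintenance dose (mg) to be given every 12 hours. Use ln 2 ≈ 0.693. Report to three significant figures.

LD = Vd × C = 114.0 × 6.9 = 786.6 mg
CL = 0.693 × Vd / t½ = 0.693 × 114.0 / 17 = 4.647 L/h
D = CL × Css × τ / F = 4.647 × 6.9 × 12 / 0.32 = 1202 mg

(a) 787 mg; (b) 1200 mg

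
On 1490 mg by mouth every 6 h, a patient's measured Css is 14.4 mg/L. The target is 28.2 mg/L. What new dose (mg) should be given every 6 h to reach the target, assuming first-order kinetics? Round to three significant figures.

With linear kinetics, Css is proportional to dose rate (D/τ) at fixed clearance.
D₂ = D₁ × (Css,target / Css,current) = 1490 × 28.2/14.4 = 2918 mg

2920 mg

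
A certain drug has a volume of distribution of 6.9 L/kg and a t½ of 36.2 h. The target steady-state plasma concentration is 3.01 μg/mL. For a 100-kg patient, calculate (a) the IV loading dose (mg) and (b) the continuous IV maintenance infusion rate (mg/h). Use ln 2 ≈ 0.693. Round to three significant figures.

(a) 2080 mg; (b) 39.8 mg/h

Vd = 6.9 L/kg × 100 kg = 690.0 L
LD = Vd × C = 690.0 × 3.01 = 2077 mg
CL = 0.693 × Vd / t½ = 0.693 × 690.0 / 36.2 = 13.21 L/h
Infusion rate = CL × Css = 13.21 × 3.01 = 39.76 mg/h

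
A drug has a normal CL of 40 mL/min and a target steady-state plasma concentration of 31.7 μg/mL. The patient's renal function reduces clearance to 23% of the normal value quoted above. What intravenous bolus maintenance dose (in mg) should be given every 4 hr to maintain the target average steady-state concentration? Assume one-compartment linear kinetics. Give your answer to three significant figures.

CL = 40 mL/min × 60/1000 = 2.400 L/h
Patient clearance = 0.23 × 2.400 = 0.5520 L/h
D = CL × Css × τ = 0.5520 × 31.7 × 4 = 69.99 mg

70.0 mg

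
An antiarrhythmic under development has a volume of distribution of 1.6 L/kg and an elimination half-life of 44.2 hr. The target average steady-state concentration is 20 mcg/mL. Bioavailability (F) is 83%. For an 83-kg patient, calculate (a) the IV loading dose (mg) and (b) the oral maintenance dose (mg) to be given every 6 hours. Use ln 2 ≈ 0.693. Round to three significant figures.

Total Vd = 1.6 × 83 = 132.8 L
LD = Vd × C = 132.8 × 20 = 2656 mg
CL = 0.693 × Vd / t½ = 0.693 × 132.8 / 44.2 = 2.082 L/h
D = CL × Css × τ / F = 2.082 × 20 × 6 / 0.83 = 301.0 mg

(a) 2660 mg; (b) 301 mg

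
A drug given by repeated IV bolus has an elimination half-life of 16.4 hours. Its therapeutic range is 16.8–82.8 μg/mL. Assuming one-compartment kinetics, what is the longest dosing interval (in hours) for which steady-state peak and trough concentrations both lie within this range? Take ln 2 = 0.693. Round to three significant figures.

37.7 h

k = 0.693 / t½ = 0.693 / 16.4 = 0.04226 h⁻¹
Between IV bolus doses, concentration decays as C = C₀·e^(−kτ), so C_peak/C_trough = e^(kτ).
τ_max = ln(C_peak/C_trough) / k = ln(82.8/16.8) / 0.04226 = 1.595 / 0.04226 = 37.74 h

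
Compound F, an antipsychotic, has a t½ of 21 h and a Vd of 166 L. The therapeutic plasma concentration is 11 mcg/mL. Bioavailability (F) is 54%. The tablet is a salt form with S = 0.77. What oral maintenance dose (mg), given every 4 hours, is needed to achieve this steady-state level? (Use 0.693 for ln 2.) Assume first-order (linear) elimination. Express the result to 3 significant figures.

CL = ln 2 · Vd / t½ = 0.693 × 166.0 / 21 = 5.478 L/h
D = CL × Css × τ / F / S = 5.478 × 11 × 4 / 0.54 / 0.77 = 579.7 mg

580 mg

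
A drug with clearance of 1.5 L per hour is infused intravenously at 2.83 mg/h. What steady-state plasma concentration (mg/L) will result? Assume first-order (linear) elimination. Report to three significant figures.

1.89 mg/L

Css = rate / CL = 2.83 / 1.500 = 1.887 mg/L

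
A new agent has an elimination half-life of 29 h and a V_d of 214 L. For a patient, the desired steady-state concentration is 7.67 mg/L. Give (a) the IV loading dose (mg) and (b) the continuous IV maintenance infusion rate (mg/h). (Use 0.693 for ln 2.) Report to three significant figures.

(a) 1640 mg; (b) 39.2 mg/h

LD = Vd × C = 214.0 × 7.67 = 1641 mg
CL = 0.693 × Vd / t½ = 0.693 × 214.0 / 29 = 5.114 L/h
Infusion rate = CL × Css = 5.114 × 7.67 = 39.22 mg/h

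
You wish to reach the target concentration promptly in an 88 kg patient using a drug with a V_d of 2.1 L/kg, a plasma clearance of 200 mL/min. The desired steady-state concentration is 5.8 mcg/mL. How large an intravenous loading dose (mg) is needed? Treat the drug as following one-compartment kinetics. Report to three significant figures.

1070 mg

Vd = 2.1 L/kg × 88 kg = 184.8 L
Loading dose depends on Vd (not clearance): it fills the distribution volume.
LD = Vd × C = 184.8 × 5.800 = 1072 mg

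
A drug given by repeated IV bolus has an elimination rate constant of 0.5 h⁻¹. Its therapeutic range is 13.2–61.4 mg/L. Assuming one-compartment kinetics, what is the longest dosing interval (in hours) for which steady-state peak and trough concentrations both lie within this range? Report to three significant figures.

Between IV bolus doses, concentration decays as C = C₀·e^(−kτ), so C_peak/C_trough = e^(kτ).
τ_max = ln(C_peak/C_trough) / k = ln(61.4/13.2) / 0.5000 = 1.537 / 0.5000 = 3.074 h

3.07 h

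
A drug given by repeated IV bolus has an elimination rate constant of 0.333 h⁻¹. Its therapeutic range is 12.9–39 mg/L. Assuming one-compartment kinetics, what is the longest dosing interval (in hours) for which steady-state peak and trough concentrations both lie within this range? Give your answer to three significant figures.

Between IV bolus doses, concentration decays as C = C₀·e^(−kτ), so C_peak/C_trough = e^(kτ).
τ_max = ln(C_peak/C_trough) / k = ln(39/12.9) / 0.3330 = 1.106 / 0.3330 = 3.321 h

3.32 h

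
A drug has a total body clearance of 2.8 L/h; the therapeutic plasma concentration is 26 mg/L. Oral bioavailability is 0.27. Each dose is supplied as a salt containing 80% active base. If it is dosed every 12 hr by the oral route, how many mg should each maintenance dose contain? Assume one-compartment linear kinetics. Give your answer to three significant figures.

4040 mg

D = CL × Css × τ / F / S = 2.800 × 26 × 12 / 0.27 / 0.8 = 4044 mg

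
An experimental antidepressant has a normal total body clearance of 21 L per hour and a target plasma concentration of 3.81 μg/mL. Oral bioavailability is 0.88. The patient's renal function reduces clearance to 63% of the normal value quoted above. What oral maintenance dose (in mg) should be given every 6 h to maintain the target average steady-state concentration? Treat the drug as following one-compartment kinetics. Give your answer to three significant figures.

Patient clearance = 0.63 × 21.00 = 13.23 L/h
D = CL × Css × τ / F = 13.23 × 3.81 × 6 / 0.88 = 343.7 mg

344 mg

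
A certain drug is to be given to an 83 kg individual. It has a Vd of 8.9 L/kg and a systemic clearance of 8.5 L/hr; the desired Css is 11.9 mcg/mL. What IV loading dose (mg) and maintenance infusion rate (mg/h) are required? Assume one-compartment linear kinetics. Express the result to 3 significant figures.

Vd = 8.9 L/kg × 83 kg = 738.7 L
Loading: fill Vd to C_target → 738.7 L × 11.9 mg/L = 8791 mg
Maintenance: replace elimination → rate = CL × Css = 8.500 × 11.9 = 101.2 mg/h

(a) 8790 mg; (b) 101 mg/h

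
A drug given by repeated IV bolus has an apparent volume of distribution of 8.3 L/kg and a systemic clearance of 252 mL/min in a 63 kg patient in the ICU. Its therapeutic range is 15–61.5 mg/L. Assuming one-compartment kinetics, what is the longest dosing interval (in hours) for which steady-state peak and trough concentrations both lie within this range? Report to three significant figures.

48.8 h

Total Vd = 8.3 × 63 = 522.9 L
Convert clearance: 252 mL/min × 60 min/h ÷ 1000 mL/L = 15.12 L/h
k = CL / Vd = 15.12 / 522.9 = 0.02892 h⁻¹
Between IV bolus doses, concentration decays as C = C₀·e^(−kτ), so C_peak/C_trough = e^(kτ).
τ_max = ln(C_peak/C_trough) / k = ln(61.5/15) / 0.02892 = 1.411 / 0.02892 = 48.79 h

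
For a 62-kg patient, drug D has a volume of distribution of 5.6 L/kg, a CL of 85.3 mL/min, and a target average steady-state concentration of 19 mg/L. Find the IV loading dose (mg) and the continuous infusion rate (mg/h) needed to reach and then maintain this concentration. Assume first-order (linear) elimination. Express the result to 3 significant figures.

Vd(total) = 62 kg × 5.6 L/kg = 347.2 L
Loading: fill Vd to C_target → 347.2 L × 19 mg/L = 6597 mg
CL = 85.3 mL/min = 85.3 × 0.06 = 5.118 L/h
Maintenance: replace elimination → rate = CL × Css = 5.118 × 19 = 97.24 mg/h

(a) 6600 mg; (b) 97.2 mg/h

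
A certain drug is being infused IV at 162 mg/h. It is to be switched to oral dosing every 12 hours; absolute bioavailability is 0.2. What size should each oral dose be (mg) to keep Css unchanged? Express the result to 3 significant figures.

9720 mg

To maintain the same Css, the systemic dosing rate must be unchanged: F·D/τ = infusion rate.
D = rate × τ / F = 162 × 12 / 0.2 = 9720 mg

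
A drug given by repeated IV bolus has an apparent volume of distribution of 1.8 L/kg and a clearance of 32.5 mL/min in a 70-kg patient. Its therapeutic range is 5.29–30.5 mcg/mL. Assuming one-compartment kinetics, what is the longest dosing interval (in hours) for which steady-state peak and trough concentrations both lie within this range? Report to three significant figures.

113 h

Vd = 1.8 L/kg × 70 kg = 126.0 L
CL = 32.5 mL/min = 32.5 × 0.06 = 1.950 L/h
k = CL / Vd = 1.950 / 126.0 = 0.01548 h⁻¹
Between IV bolus doses, concentration decays as C = C₀·e^(−kτ), so C_peak/C_trough = e^(kτ).
τ_max = ln(C_peak/C_trough) / k = ln(30.5/5.29) / 0.01548 = 1.752 / 0.01548 = 113.2 h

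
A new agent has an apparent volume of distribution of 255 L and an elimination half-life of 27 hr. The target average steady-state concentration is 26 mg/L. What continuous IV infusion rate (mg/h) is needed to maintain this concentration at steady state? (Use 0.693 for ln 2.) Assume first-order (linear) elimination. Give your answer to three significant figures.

CL = ln 2 · Vd / t½ = 0.693 × 255.0 / 27 = 6.545 L/h
Infusion rate = CL × Css = 6.545 × 26 = 170.2 mg/h

170 mg/h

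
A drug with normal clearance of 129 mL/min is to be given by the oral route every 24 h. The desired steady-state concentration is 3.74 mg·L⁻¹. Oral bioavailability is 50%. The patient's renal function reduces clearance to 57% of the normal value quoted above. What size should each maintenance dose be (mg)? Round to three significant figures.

Convert clearance: 129 mL/min × 60 min/h ÷ 1000 mL/L = 7.740 L/h
Patient clearance = 0.57 × 7.740 = 4.412 L/h
At steady state, dose per interval replaces the amount cleared in that interval: F·D/τ = CL·Css.
D = CL × Css × τ / F = 4.412 × 3.74 × 24 / 0.5 = 792.0 mg

792 mg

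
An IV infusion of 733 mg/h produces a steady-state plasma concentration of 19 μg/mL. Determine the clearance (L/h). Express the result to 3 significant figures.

38.6 L/h

At steady state, infusion rate = CL × Css, so CL = rate / Css.
CL = 733 / 19 = 38.58 L/h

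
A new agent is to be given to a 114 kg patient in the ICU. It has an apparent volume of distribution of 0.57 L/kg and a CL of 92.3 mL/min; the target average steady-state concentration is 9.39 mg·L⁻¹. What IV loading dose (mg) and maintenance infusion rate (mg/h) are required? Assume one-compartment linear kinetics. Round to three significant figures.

Vd = 0.57 L/kg × 114 kg = 64.98 L
Loading dose = Vd × C = 64.98 × 9.39 = 610.2 mg
CL = 92.3 mL/min = 92.3 × 0.06 = 5.538 L/h
Infusion rate = 5.538 L/h × 9.39 mg/L = 52.00 mg/h

(a) 610 mg; (b) 52.0 mg/h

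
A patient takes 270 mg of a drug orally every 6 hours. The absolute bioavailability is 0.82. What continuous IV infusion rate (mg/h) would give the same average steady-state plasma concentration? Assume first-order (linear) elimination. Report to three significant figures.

Equivalent systemic input: infusion rate = F·D/τ.
Rate = 0.82 × 270 / 6 = 36.90 mg/h

36.9 mg/h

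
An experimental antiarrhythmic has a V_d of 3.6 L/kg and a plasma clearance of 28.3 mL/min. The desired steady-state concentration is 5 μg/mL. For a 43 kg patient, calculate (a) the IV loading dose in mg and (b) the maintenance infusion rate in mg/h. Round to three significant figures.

(a) 774 mg; (b) 8.49 mg/h

Vd = 3.6 L/kg × 43 kg = 154.8 L
LD = Vd · C_target = 154.8 × 5 = 774.0 mg
CL = 28.3 mL/min = 28.3 × 0.06 = 1.698 L/h
Infusion rate = 1.698 L/h × 5 mg/L = 8.490 mg/h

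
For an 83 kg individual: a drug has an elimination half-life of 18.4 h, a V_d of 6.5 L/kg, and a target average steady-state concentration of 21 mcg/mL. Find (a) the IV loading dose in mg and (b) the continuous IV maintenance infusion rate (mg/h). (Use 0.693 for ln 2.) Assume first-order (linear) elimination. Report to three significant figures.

Total Vd = 6.5 × 83 = 539.5 L
LD = Vd × C = 539.5 × 21 = 11330 mg
CL = 0.693 × Vd / t½ = 0.693 × 539.5 / 18.4 = 20.32 L/h
Infusion rate = CL × Css = 20.32 × 21 = 426.7 mg/h

(a) 11300 mg; (b) 427 mg/h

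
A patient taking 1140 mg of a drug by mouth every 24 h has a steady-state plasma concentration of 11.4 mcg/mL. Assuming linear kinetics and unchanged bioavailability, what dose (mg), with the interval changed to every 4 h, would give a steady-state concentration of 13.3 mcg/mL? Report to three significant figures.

With linear kinetics, Css is proportional to dose rate (D/τ) at fixed clearance.
D₂ = D₁ × (Css,target / Css,current) × (τ₂/τ₁) = 1140 × (13.3/11.4) × (4/24) = 221.7 mg

222 mg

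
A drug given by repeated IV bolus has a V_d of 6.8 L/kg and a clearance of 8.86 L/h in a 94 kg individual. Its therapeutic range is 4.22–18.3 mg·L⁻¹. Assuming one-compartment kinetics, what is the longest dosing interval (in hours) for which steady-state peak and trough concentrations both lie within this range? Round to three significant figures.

Total Vd = 6.8 × 94 = 639.2 L
k = CL / Vd = 8.860 / 639.2 = 0.01386 h⁻¹
Between IV bolus doses, concentration decays as C = C₀·e^(−kτ), so C_peak/C_trough = e^(kτ).
τ_max = ln(C_peak/C_trough) / k = ln(18.3/4.22) / 0.01386 = 1.467 / 0.01386 = 105.8 h

106 h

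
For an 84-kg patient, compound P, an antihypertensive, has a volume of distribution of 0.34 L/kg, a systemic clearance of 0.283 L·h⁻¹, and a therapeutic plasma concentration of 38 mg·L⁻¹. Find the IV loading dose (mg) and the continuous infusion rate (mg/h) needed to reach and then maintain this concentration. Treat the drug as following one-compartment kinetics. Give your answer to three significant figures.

Total Vd = 0.34 × 84 = 28.56 L
Loading: fill Vd to C_target → 28.56 L × 38 mg/L = 1085 mg
Infusion rate = 0.2830 L/h × 38 mg/L = 10.75 mg/h

(a) 1090 mg; (b) 10.8 mg/h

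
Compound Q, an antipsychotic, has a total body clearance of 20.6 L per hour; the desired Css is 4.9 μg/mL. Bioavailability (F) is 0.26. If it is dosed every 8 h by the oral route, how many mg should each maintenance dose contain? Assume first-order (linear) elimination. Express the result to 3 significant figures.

D = CL × Css × τ / F = 20.60 × 4.9 × 8 / 0.26 = 3106 mg

3110 mg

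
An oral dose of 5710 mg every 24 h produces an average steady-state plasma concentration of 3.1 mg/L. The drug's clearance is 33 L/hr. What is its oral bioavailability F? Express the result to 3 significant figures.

0.430

F·D/τ = CL·Css at steady state → F = CL·Css·τ / D.
F = 33 × 3.1 × 24 / 5710 = 0.430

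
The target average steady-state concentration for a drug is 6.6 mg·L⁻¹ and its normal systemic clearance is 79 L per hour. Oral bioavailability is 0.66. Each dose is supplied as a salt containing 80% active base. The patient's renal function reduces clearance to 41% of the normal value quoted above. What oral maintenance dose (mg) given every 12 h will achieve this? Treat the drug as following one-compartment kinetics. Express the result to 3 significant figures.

4860 mg

Patient clearance = 0.41 × 79.00 = 32.39 L/h
D = CL × Css × τ / F / S = 32.39 × 6.6 × 12 / 0.66 / 0.8 = 4859 mg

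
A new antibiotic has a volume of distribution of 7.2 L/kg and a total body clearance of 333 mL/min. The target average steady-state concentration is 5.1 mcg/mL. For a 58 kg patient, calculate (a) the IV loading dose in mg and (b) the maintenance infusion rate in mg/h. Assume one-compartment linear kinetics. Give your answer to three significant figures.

(a) 2130 mg; (b) 102 mg/h

Vd(total) = 58 kg × 7.2 L/kg = 417.6 L
Loading: fill Vd to C_target → 417.6 L × 5.1 mg/L = 2130 mg
CL = 333 mL/min = 333 × 0.06 = 19.98 L/h
Maintenance: replace elimination → rate = CL × Css = 19.98 × 5.1 = 101.9 mg/h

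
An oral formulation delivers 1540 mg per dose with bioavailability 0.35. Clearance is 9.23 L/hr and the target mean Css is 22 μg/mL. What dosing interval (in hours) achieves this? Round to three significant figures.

F·D/τ = CL·Css → τ = F·D / (CL·Css).
τ = 0.35 × 1540 / (9.23 × 22) = 2.654 h

2.65 h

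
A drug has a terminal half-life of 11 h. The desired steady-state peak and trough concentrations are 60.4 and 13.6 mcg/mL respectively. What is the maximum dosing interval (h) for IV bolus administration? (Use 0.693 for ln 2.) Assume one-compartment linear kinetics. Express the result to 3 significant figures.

23.7 h

k = 0.693 / t½ = 0.693 / 11 = 0.06300 h⁻¹
Between IV bolus doses, concentration decays as C = C₀·e^(−kτ), so C_peak/C_trough = e^(kτ).
τ_max = ln(C_peak/C_trough) / k = ln(60.4/13.6) / 0.06300 = 1.491 / 0.06300 = 23.67 h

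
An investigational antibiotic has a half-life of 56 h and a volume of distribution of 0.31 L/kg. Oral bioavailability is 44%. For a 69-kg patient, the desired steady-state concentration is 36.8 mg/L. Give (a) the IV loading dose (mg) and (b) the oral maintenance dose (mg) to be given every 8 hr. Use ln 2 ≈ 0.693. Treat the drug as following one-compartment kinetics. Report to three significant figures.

(a) 787 mg; (b) 177 mg

Vd(total) = 69 kg × 0.31 L/kg = 21.39 L
LD = Vd × C = 21.39 × 36.8 = 787.2 mg
CL = 0.693 × Vd / t½ = 0.693 × 21.39 / 56 = 0.2647 L/h
D = CL × Css × τ / F = 0.2647 × 36.8 × 8 / 0.44 = 177.1 mg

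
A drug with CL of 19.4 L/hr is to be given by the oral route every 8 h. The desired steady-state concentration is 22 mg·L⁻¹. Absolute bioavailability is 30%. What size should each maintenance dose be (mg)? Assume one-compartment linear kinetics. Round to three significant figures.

D = CL × Css × τ / F = 19.40 × 22 × 8 / 0.3 = 11380 mg

11400 mg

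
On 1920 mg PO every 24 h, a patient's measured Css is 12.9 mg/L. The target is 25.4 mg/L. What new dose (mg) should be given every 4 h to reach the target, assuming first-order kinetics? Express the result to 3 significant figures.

With linear kinetics, Css is proportional to dose rate (D/τ) at fixed clearance.
D₂ = D₁ × (Css,target / Css,current) × (τ₂/τ₁) = 1920 × (25.4/12.9) × (4/24) = 630.1 mg

630 mg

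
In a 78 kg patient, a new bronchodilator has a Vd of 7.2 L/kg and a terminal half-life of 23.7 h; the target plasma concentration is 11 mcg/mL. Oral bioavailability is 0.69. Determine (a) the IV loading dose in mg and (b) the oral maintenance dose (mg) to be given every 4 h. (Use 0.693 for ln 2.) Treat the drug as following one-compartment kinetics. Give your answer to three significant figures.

(a) 6180 mg; (b) 1050 mg

Vd(total) = 78 kg × 7.2 L/kg = 561.6 L
LD = Vd × C = 561.6 × 11 = 6178 mg
CL = 0.693 × Vd / t½ = 0.693 × 561.6 / 23.7 = 16.42 L/h
D = CL × Css × τ / F = 16.42 × 11 × 4 / 0.69 = 1047 mg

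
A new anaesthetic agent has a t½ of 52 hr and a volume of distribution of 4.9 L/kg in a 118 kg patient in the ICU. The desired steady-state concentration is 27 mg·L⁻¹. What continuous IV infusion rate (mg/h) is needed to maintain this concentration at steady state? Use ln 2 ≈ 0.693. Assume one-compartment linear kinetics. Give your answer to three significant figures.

Vd(total) = 118 kg × 4.9 L/kg = 578.2 L
k = 0.693/52 = 0.01333 h⁻¹, so CL = k·Vd = 0.01333 × 578.2 = 7.707 L/h
Infusion rate = CL × Css = 7.707 × 27 = 208.1 mg/h

208 mg/h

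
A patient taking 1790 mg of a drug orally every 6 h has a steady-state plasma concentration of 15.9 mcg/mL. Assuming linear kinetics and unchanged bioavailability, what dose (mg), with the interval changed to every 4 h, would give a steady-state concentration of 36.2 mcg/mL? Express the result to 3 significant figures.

With linear kinetics, Css is proportional to dose rate (D/τ) at fixed clearance.
D₂ = D₁ × (Css,target / Css,current) × (τ₂/τ₁) = 1790 × (36.2/15.9) × (4/6) = 2717 mg

2720 mg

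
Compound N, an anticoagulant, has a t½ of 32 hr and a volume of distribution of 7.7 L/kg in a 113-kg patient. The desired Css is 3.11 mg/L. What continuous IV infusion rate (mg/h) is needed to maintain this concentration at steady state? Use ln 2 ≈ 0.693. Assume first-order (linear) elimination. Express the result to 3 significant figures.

58.6 mg/h

Vd(total) = 113 kg × 7.7 L/kg = 870.1 L
CL = 0.693 × Vd / t½ = 0.693 × 870.1 / 32 = 18.84 L/h
Infusion rate = CL × Css = 18.84 × 3.11 = 58.59 mg/h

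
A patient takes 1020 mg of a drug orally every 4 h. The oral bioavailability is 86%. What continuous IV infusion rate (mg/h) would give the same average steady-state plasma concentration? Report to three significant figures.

Equivalent systemic input: infusion rate = F·D/τ.
Rate = 0.86 × 1020 / 4 = 219.3 mg/h

219 mg/h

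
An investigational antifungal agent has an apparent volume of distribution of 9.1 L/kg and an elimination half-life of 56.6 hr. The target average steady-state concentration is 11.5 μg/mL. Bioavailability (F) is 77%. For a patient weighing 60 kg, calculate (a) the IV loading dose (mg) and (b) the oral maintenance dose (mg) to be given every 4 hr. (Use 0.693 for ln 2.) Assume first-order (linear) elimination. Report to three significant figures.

(a) 6280 mg; (b) 399 mg

Vd = 9.1 L/kg × 60 kg = 546.0 L
LD = Vd × C = 546.0 × 11.5 = 6279 mg
CL = 0.693 × Vd / t½ = 0.693 × 546.0 / 56.6 = 6.685 L/h
D = CL × Css × τ / F = 6.685 × 11.5 × 4 / 0.77 = 399.4 mg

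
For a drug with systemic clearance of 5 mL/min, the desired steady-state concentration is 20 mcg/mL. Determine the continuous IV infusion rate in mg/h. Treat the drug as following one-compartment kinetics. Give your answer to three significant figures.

6.00 mg/h

CL = 5 mL/min = 5 × 0.06 = 0.3000 L/h
Rate = CL × Css = 0.3000 × 20 = 6.000 mg/h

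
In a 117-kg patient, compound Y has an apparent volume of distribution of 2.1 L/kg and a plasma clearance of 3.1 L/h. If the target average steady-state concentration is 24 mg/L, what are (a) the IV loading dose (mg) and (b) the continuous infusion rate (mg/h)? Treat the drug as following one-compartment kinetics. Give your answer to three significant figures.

Vd = 2.1 L/kg × 117 kg = 245.7 L
Loading dose = Vd × C = 245.7 × 24 = 5897 mg
Infusion rate = 3.100 L/h × 24 mg/L = 74.40 mg/h

(a) 5900 mg; (b) 74.4 mg/h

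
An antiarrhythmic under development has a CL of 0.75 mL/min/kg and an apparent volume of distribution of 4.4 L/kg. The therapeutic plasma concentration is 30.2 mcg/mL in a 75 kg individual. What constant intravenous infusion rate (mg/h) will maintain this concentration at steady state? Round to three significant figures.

CL = 0.75 mL/min/kg × 75 kg = 56.25 mL/min = 56.25 × 60/1000 = 3.375 L/h
Rate = CL × Css = 3.375 × 30.2 = 101.9 mg/h

102 mg/h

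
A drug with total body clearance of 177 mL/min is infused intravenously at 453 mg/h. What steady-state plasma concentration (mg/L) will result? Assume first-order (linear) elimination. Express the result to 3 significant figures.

CL = 177 mL/min × 60/1000 = 10.62 L/h
Css = rate / CL = 453 / 10.62 = 42.66 mg/L

42.7 mg/L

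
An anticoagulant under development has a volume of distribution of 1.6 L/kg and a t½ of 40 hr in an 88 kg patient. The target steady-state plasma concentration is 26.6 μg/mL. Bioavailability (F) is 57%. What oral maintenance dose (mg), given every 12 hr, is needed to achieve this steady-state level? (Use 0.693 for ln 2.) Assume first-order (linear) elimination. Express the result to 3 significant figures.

1370 mg

Vd = 1.6 L/kg × 88 kg = 140.8 L
CL = ln 2 · Vd / t½ = 0.693 × 140.8 / 40 = 2.439 L/h
D = CL × Css × τ / F = 2.439 × 26.6 × 12 / 0.57 = 1366 mg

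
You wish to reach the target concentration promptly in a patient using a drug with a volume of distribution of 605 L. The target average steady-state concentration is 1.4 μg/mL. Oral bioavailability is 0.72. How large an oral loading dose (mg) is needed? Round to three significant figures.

LD = Vd × C / F = 605.0 × 1.400 / 0.72 = 1176 mg

1180 mg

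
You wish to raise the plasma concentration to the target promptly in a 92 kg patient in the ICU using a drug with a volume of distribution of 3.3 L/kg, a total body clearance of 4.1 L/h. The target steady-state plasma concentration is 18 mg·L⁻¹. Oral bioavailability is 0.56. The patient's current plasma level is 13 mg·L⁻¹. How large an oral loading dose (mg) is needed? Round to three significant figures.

2710 mg

Vd(total) = 92 kg × 3.3 L/kg = 303.6 L
The loading dose fills Vd to the target concentration.
Concentration deficit ΔC = 18 − 13 = 5.000 mg/L
LD = Vd × ΔC / F = 303.6 × 5.000 / 0.56 = 2711 mg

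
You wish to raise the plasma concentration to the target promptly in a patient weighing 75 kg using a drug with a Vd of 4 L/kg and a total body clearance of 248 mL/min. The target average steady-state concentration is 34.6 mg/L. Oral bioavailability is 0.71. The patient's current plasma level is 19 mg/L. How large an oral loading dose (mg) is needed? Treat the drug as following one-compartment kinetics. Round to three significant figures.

Vd(total) = 75 kg × 4 L/kg = 300.0 L
Concentration deficit ΔC = 34.6 − 19 = 15.60 mg/L
LD = Vd × ΔC / F = 300.0 × 15.60 / 0.71 = 6592 mg

6590 mg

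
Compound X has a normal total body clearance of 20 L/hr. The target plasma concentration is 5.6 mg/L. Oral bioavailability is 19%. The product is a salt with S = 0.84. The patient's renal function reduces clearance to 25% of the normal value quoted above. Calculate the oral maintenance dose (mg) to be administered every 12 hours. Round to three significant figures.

2110 mg

Patient clearance = 0.25 × 20.00 = 5.000 L/h
At steady state, dose per interval replaces the amount cleared in that interval: F·S·D/τ = CL·Css.
D = CL × Css × τ / F / S = 5.000 × 5.6 × 12 / 0.19 / 0.84 = 2105 mg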